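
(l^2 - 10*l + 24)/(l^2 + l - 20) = (l - 6)/(l + 5)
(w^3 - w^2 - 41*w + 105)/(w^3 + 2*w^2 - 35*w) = (w - 3)/w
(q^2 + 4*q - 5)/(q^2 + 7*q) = (q^2 + 4*q - 5)/(q*(q + 7))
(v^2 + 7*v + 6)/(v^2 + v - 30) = (v + 1)/(v - 5)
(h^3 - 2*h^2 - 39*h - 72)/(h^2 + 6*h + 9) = h - 8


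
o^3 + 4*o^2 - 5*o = o*(o - 1)*(o + 5)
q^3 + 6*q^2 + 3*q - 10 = (q - 1)*(q + 2)*(q + 5)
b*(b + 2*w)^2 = b^3 + 4*b^2*w + 4*b*w^2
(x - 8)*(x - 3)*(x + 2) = x^3 - 9*x^2 + 2*x + 48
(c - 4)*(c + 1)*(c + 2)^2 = c^4 + c^3 - 12*c^2 - 28*c - 16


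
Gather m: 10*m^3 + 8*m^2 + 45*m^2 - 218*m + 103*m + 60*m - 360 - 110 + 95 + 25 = 10*m^3 + 53*m^2 - 55*m - 350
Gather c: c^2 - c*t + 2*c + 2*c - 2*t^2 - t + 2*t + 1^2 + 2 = c^2 + c*(4 - t) - 2*t^2 + t + 3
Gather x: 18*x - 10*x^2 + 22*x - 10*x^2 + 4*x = -20*x^2 + 44*x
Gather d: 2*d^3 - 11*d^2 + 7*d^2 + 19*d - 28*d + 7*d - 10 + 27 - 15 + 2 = 2*d^3 - 4*d^2 - 2*d + 4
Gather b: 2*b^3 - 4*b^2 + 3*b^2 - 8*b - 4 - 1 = 2*b^3 - b^2 - 8*b - 5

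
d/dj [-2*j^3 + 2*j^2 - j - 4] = -6*j^2 + 4*j - 1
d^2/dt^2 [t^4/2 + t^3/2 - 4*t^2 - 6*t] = 6*t^2 + 3*t - 8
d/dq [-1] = 0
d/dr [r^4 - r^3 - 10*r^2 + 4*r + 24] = 4*r^3 - 3*r^2 - 20*r + 4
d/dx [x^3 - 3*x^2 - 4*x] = 3*x^2 - 6*x - 4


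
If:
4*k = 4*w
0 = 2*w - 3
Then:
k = 3/2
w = 3/2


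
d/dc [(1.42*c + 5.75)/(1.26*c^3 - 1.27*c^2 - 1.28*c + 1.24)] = (-3.5784*c^3 - 19.9316*c^2 + 14.605*c + 9.1208)/(1.5876*c^6 - 3.2004*c^5 - 1.6127*c^4 + 6.376*c^3 - 1.5112*c^2 - 3.1744*c + 1.5376)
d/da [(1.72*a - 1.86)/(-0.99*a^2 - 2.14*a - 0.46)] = (1.7028*a^2 - 3.6828*a - 4.7716)/(0.9801*a^4 + 4.2372*a^3 + 5.4904*a^2 + 1.9688*a + 0.2116)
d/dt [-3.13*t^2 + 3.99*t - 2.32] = 3.99 - 6.26*t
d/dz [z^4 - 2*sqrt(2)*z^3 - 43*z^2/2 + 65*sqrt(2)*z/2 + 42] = 4*z^3 - 6*sqrt(2)*z^2 - 43*z + 65*sqrt(2)/2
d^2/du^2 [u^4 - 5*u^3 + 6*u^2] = 12*u^2 - 30*u + 12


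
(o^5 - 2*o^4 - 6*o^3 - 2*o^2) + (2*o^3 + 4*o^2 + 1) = o^5 - 2*o^4 - 4*o^3 + 2*o^2 + 1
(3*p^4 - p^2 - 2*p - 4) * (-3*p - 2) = -9*p^5 - 6*p^4 + 3*p^3 + 8*p^2 + 16*p + 8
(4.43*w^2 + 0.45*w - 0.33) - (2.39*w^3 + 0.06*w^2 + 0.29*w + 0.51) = -2.39*w^3 + 4.37*w^2 + 0.16*w - 0.84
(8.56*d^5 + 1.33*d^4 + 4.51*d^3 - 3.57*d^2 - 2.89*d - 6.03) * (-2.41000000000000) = -20.6296*d^5 - 3.2053*d^4 - 10.8691*d^3 + 8.6037*d^2 + 6.9649*d + 14.5323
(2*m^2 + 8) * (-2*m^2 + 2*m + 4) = -4*m^4 + 4*m^3 - 8*m^2 + 16*m + 32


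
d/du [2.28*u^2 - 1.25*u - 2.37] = 4.56*u - 1.25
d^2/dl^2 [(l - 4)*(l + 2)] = 2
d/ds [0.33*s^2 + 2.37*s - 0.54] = 0.66*s + 2.37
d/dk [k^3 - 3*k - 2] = 3*k^2 - 3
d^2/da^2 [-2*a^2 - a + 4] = -4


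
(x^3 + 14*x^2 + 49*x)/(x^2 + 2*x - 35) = x*(x + 7)/(x - 5)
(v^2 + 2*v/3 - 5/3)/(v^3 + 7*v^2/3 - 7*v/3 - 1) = (3*v + 5)/(3*v^2 + 10*v + 3)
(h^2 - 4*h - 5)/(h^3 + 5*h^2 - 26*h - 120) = (h + 1)/(h^2 + 10*h + 24)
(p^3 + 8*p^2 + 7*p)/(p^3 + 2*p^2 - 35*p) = (p + 1)/(p - 5)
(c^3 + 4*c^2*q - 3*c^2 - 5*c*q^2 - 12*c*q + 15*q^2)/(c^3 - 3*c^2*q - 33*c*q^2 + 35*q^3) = (3 - c)/(-c + 7*q)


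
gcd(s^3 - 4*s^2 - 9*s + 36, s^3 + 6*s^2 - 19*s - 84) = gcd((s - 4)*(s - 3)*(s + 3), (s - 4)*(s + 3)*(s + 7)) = s^2 - s - 12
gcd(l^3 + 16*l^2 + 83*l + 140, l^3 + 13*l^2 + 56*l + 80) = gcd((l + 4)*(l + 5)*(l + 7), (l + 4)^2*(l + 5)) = l^2 + 9*l + 20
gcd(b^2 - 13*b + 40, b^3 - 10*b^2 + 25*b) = b - 5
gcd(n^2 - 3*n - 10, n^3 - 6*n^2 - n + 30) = n^2 - 3*n - 10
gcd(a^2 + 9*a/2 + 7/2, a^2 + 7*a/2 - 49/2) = 1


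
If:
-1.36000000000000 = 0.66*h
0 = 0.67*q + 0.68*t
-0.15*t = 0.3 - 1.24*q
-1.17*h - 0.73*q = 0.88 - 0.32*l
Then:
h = -2.06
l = -4.29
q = 0.22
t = -0.21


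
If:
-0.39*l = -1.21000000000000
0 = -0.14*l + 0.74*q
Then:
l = 3.10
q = 0.59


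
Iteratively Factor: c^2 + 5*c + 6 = (c + 3)*(c + 2)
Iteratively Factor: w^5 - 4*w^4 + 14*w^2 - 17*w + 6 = (w - 1)*(w^4 - 3*w^3 - 3*w^2 + 11*w - 6) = (w - 1)*(w + 2)*(w^3 - 5*w^2 + 7*w - 3) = (w - 1)^2*(w + 2)*(w^2 - 4*w + 3) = (w - 1)^3*(w + 2)*(w - 3)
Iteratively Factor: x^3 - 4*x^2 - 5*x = (x + 1)*(x^2 - 5*x) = (x - 5)*(x + 1)*(x)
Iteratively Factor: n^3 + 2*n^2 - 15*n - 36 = (n + 3)*(n^2 - n - 12) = (n - 4)*(n + 3)*(n + 3)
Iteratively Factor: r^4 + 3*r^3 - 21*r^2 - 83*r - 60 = (r + 4)*(r^3 - r^2 - 17*r - 15) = (r + 1)*(r + 4)*(r^2 - 2*r - 15) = (r + 1)*(r + 3)*(r + 4)*(r - 5)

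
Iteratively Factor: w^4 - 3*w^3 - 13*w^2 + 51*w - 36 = (w - 3)*(w^3 - 13*w + 12) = (w - 3)^2*(w^2 + 3*w - 4) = (w - 3)^2*(w - 1)*(w + 4)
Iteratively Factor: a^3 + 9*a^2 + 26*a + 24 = (a + 2)*(a^2 + 7*a + 12) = (a + 2)*(a + 3)*(a + 4)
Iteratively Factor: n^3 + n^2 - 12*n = (n - 3)*(n^2 + 4*n) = n*(n - 3)*(n + 4)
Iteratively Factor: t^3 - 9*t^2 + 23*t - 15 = (t - 1)*(t^2 - 8*t + 15) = (t - 3)*(t - 1)*(t - 5)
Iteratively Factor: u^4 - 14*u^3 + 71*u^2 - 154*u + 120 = (u - 3)*(u^3 - 11*u^2 + 38*u - 40) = (u - 3)*(u - 2)*(u^2 - 9*u + 20) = (u - 5)*(u - 3)*(u - 2)*(u - 4)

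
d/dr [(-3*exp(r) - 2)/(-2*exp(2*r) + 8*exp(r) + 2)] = (-3*exp(2*r) - 4*exp(r) + 5)*exp(r)/(2*(exp(4*r) - 8*exp(3*r) + 14*exp(2*r) + 8*exp(r) + 1))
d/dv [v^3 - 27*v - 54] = 3*v^2 - 27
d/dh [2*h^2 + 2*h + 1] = 4*h + 2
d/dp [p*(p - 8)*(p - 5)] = 3*p^2 - 26*p + 40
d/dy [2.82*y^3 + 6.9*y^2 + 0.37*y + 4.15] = 8.46*y^2 + 13.8*y + 0.37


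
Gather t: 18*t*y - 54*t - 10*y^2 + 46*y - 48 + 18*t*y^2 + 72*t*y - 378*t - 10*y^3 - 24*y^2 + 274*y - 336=t*(18*y^2 + 90*y - 432) - 10*y^3 - 34*y^2 + 320*y - 384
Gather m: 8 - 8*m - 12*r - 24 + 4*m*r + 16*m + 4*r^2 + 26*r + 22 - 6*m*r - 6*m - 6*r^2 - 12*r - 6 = m*(2 - 2*r) - 2*r^2 + 2*r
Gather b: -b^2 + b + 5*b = -b^2 + 6*b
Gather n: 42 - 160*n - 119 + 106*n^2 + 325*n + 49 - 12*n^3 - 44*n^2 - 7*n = -12*n^3 + 62*n^2 + 158*n - 28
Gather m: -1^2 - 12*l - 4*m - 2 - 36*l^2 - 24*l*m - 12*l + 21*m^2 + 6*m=-36*l^2 - 24*l + 21*m^2 + m*(2 - 24*l) - 3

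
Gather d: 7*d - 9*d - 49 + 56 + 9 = 16 - 2*d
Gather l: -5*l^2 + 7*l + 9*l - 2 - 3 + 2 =-5*l^2 + 16*l - 3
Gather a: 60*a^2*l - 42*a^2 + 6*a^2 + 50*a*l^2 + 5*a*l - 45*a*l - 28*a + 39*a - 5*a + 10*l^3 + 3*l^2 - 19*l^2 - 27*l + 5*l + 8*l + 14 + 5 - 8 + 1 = a^2*(60*l - 36) + a*(50*l^2 - 40*l + 6) + 10*l^3 - 16*l^2 - 14*l + 12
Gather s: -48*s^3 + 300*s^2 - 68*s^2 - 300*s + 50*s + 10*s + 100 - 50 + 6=-48*s^3 + 232*s^2 - 240*s + 56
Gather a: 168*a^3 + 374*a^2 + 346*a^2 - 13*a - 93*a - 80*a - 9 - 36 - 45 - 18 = 168*a^3 + 720*a^2 - 186*a - 108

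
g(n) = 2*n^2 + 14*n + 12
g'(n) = 4*n + 14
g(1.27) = 33.01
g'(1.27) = 19.08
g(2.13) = 50.89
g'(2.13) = 22.52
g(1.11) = 30.00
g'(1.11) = 18.44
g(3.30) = 79.98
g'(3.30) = 27.20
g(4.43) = 113.27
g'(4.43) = 31.72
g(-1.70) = -6.02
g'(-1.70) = 7.20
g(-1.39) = -3.60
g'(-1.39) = 8.44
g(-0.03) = 11.58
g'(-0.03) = 13.88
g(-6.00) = 0.00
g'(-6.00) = -10.00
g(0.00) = 12.00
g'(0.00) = 14.00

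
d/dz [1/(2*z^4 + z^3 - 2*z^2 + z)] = (-8*z^3 - 3*z^2 + 4*z - 1)/(z^2*(2*z^3 + z^2 - 2*z + 1)^2)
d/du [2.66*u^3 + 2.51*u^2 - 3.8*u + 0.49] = 7.98*u^2 + 5.02*u - 3.8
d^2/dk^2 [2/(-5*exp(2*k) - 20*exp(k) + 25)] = 8*((exp(k) + 1)*(exp(2*k) + 4*exp(k) - 5) - 2*(exp(k) + 2)^2*exp(k))*exp(k)/(5*(exp(2*k) + 4*exp(k) - 5)^3)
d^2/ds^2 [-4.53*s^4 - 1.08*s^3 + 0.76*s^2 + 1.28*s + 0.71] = -54.36*s^2 - 6.48*s + 1.52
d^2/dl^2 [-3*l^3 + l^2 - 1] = 2 - 18*l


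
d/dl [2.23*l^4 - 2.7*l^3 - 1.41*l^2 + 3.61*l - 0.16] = 8.92*l^3 - 8.1*l^2 - 2.82*l + 3.61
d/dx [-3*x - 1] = -3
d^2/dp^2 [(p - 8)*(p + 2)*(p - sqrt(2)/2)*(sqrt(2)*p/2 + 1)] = 6*sqrt(2)*p^2 - 18*sqrt(2)*p + 3*p - 17*sqrt(2) - 6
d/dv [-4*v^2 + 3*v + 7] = 3 - 8*v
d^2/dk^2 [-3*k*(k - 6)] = -6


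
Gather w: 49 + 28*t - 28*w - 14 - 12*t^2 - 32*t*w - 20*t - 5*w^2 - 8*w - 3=-12*t^2 + 8*t - 5*w^2 + w*(-32*t - 36) + 32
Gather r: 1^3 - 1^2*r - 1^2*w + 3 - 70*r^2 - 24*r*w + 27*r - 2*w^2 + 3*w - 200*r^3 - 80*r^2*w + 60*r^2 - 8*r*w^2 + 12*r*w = -200*r^3 + r^2*(-80*w - 10) + r*(-8*w^2 - 12*w + 26) - 2*w^2 + 2*w + 4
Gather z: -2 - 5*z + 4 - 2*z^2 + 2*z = -2*z^2 - 3*z + 2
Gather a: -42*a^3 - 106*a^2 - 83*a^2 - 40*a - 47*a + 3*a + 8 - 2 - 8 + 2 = -42*a^3 - 189*a^2 - 84*a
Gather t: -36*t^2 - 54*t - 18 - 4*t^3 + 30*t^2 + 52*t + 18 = -4*t^3 - 6*t^2 - 2*t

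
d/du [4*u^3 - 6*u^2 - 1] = 12*u*(u - 1)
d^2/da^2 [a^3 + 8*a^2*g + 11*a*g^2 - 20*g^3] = 6*a + 16*g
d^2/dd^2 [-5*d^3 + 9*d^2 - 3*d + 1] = 18 - 30*d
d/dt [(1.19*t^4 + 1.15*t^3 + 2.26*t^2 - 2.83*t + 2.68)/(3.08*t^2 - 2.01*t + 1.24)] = (7.3304*t^5 - 3.6337*t^4 + 1.2794*t^3 + 8.4518*t^2 - 10.904*t + 1.8776)/(9.4864*t^4 - 12.3816*t^3 + 11.6785*t^2 - 4.9848*t + 1.5376)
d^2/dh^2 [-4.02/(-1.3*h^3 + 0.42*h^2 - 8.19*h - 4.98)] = ((3.3768 - 31.356*h)*(1.3*h^3 - 0.42*h^2 + 8.19*h + 4.98) + 4.02*(3.9*h^2 - 0.84*h + 8.19)*(7.8*h^2 - 1.68*h + 16.38))/(1.3*h^3 - 0.42*h^2 + 8.19*h + 4.98)^3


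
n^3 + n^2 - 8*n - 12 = (n - 3)*(n + 2)^2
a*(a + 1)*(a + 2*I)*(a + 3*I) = a^4 + a^3 + 5*I*a^3 - 6*a^2 + 5*I*a^2 - 6*a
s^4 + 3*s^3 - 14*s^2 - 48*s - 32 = (s - 4)*(s + 1)*(s + 2)*(s + 4)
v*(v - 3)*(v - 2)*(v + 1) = v^4 - 4*v^3 + v^2 + 6*v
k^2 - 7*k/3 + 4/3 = (k - 4/3)*(k - 1)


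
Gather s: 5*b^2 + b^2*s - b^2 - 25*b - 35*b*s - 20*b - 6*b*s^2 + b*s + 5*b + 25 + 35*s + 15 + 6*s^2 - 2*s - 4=4*b^2 - 40*b + s^2*(6 - 6*b) + s*(b^2 - 34*b + 33) + 36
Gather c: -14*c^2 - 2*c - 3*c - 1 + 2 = -14*c^2 - 5*c + 1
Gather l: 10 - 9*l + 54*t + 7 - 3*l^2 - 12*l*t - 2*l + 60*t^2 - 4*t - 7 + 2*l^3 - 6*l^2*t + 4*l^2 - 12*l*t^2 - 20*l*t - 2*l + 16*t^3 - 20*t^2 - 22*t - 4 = 2*l^3 + l^2*(1 - 6*t) + l*(-12*t^2 - 32*t - 13) + 16*t^3 + 40*t^2 + 28*t + 6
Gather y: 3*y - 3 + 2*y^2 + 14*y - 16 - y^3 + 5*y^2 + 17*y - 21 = -y^3 + 7*y^2 + 34*y - 40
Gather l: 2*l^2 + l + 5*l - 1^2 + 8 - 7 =2*l^2 + 6*l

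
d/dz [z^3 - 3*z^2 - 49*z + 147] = 3*z^2 - 6*z - 49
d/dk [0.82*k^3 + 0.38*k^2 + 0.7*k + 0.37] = 2.46*k^2 + 0.76*k + 0.7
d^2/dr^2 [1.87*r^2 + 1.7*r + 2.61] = 3.74000000000000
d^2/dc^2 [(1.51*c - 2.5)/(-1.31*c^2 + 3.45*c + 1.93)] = ((1.51*c - 2.5)*(2.62*c - 3.45)*(5.24*c - 6.9) + (11.8686*c - 16.969)*(-1.31*c^2 + 3.45*c + 1.93))/(-1.31*c^2 + 3.45*c + 1.93)^3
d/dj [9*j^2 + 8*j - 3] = 18*j + 8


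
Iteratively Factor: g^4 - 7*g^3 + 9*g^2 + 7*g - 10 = (g - 5)*(g^3 - 2*g^2 - g + 2) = (g - 5)*(g + 1)*(g^2 - 3*g + 2) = (g - 5)*(g - 2)*(g + 1)*(g - 1)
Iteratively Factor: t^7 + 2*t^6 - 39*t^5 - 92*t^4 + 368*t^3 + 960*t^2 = (t + 4)*(t^6 - 2*t^5 - 31*t^4 + 32*t^3 + 240*t^2) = t*(t + 4)*(t^5 - 2*t^4 - 31*t^3 + 32*t^2 + 240*t) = t*(t - 4)*(t + 4)*(t^4 + 2*t^3 - 23*t^2 - 60*t) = t^2*(t - 4)*(t + 4)*(t^3 + 2*t^2 - 23*t - 60) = t^2*(t - 4)*(t + 3)*(t + 4)*(t^2 - t - 20) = t^2*(t - 4)*(t + 3)*(t + 4)^2*(t - 5)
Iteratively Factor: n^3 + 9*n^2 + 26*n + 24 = (n + 3)*(n^2 + 6*n + 8) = (n + 2)*(n + 3)*(n + 4)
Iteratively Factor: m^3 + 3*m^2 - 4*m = (m)*(m^2 + 3*m - 4) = m*(m - 1)*(m + 4)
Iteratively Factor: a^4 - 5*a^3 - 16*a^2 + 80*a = (a - 5)*(a^3 - 16*a) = a*(a - 5)*(a^2 - 16) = a*(a - 5)*(a + 4)*(a - 4)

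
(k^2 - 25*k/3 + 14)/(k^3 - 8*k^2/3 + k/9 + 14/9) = 3*(k - 6)/(3*k^2 - k - 2)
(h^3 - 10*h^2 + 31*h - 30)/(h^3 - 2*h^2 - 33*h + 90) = (h - 2)/(h + 6)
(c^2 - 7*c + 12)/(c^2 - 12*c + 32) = (c - 3)/(c - 8)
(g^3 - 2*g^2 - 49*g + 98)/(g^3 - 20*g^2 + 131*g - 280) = (g^2 + 5*g - 14)/(g^2 - 13*g + 40)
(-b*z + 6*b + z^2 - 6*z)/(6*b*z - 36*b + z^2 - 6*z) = (-b + z)/(6*b + z)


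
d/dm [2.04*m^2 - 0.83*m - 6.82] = 4.08*m - 0.83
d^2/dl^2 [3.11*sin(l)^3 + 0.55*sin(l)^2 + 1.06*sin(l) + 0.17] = -3.3925*sin(l) + 6.9975*sin(3*l) + 1.1*cos(2*l)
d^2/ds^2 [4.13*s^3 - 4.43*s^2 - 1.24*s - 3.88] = 24.78*s - 8.86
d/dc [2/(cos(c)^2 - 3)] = 8*sin(2*c)/(5 - cos(2*c))^2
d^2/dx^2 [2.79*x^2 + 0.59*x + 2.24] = 5.58000000000000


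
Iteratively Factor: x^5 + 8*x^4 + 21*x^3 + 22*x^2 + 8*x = (x)*(x^4 + 8*x^3 + 21*x^2 + 22*x + 8) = x*(x + 1)*(x^3 + 7*x^2 + 14*x + 8) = x*(x + 1)^2*(x^2 + 6*x + 8) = x*(x + 1)^2*(x + 2)*(x + 4)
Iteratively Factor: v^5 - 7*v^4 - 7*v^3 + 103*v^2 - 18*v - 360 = (v - 5)*(v^4 - 2*v^3 - 17*v^2 + 18*v + 72) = (v - 5)*(v - 4)*(v^3 + 2*v^2 - 9*v - 18) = (v - 5)*(v - 4)*(v - 3)*(v^2 + 5*v + 6) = (v - 5)*(v - 4)*(v - 3)*(v + 3)*(v + 2)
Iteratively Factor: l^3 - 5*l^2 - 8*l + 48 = (l - 4)*(l^2 - l - 12) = (l - 4)*(l + 3)*(l - 4)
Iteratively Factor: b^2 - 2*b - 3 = (b - 3)*(b + 1)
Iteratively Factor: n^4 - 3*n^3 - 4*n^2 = (n)*(n^3 - 3*n^2 - 4*n) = n^2*(n^2 - 3*n - 4) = n^2*(n - 4)*(n + 1)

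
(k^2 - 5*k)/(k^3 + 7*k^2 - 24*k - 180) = k/(k^2 + 12*k + 36)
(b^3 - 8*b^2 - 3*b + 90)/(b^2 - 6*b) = b - 2 - 15/b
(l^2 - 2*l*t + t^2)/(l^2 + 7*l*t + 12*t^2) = (l^2 - 2*l*t + t^2)/(l^2 + 7*l*t + 12*t^2)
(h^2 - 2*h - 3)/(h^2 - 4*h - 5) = (h - 3)/(h - 5)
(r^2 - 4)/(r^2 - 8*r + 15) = (r^2 - 4)/(r^2 - 8*r + 15)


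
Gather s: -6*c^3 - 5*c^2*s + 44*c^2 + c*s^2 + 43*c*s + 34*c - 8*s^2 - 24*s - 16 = -6*c^3 + 44*c^2 + 34*c + s^2*(c - 8) + s*(-5*c^2 + 43*c - 24) - 16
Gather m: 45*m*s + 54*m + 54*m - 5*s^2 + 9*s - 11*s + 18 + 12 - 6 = m*(45*s + 108) - 5*s^2 - 2*s + 24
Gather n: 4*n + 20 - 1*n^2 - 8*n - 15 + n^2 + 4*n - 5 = 0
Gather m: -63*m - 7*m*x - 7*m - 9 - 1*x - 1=m*(-7*x - 70) - x - 10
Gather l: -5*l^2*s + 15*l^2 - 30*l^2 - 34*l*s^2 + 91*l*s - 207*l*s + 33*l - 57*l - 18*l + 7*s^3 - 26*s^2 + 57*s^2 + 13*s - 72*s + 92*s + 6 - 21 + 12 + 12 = l^2*(-5*s - 15) + l*(-34*s^2 - 116*s - 42) + 7*s^3 + 31*s^2 + 33*s + 9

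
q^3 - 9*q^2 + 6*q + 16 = (q - 8)*(q - 2)*(q + 1)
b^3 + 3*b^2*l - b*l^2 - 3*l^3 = (b - l)*(b + l)*(b + 3*l)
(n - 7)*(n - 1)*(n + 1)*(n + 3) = n^4 - 4*n^3 - 22*n^2 + 4*n + 21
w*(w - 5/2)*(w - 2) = w^3 - 9*w^2/2 + 5*w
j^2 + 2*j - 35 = (j - 5)*(j + 7)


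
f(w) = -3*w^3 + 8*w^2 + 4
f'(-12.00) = -1488.00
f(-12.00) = 6340.00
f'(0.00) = 0.00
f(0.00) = 4.00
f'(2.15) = -7.20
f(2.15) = 11.16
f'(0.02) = 0.32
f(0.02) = 4.00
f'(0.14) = 2.06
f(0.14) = 4.15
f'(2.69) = -22.08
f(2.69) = 3.49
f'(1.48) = 3.97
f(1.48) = 11.80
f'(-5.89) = -406.47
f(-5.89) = 894.55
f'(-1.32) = -36.80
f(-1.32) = 24.84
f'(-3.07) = -133.94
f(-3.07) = 166.20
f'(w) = -9*w^2 + 16*w = w*(16 - 9*w)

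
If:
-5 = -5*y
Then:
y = 1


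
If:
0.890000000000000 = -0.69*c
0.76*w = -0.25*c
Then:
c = -1.29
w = 0.42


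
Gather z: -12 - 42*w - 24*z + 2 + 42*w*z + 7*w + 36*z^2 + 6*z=-35*w + 36*z^2 + z*(42*w - 18) - 10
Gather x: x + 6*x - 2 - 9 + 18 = 7*x + 7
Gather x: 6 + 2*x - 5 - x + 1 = x + 2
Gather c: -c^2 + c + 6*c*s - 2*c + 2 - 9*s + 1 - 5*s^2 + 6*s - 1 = -c^2 + c*(6*s - 1) - 5*s^2 - 3*s + 2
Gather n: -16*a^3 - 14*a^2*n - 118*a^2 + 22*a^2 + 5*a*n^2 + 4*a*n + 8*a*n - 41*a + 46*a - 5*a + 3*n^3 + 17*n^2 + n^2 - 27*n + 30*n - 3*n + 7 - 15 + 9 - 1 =-16*a^3 - 96*a^2 + 3*n^3 + n^2*(5*a + 18) + n*(-14*a^2 + 12*a)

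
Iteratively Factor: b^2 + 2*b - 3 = (b + 3)*(b - 1)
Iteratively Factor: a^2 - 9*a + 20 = (a - 4)*(a - 5)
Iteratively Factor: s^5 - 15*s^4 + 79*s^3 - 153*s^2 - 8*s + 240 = (s - 3)*(s^4 - 12*s^3 + 43*s^2 - 24*s - 80) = (s - 4)*(s - 3)*(s^3 - 8*s^2 + 11*s + 20) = (s - 5)*(s - 4)*(s - 3)*(s^2 - 3*s - 4) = (s - 5)*(s - 4)*(s - 3)*(s + 1)*(s - 4)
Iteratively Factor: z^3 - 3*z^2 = (z)*(z^2 - 3*z) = z^2*(z - 3)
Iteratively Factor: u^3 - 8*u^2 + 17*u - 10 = (u - 1)*(u^2 - 7*u + 10) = (u - 5)*(u - 1)*(u - 2)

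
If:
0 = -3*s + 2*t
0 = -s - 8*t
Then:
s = 0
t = 0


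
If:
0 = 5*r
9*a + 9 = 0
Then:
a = -1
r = 0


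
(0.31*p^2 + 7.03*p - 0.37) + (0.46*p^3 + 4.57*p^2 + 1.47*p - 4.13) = 0.46*p^3 + 4.88*p^2 + 8.5*p - 4.5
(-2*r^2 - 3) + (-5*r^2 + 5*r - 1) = -7*r^2 + 5*r - 4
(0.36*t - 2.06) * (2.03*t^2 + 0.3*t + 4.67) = 0.7308*t^3 - 4.0738*t^2 + 1.0632*t - 9.6202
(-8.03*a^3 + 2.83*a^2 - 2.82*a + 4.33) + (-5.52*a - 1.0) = -8.03*a^3 + 2.83*a^2 - 8.34*a + 3.33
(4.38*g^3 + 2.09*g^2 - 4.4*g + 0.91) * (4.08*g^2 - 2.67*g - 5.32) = 17.8704*g^5 - 3.1674*g^4 - 46.8339*g^3 + 4.342*g^2 + 20.9783*g - 4.8412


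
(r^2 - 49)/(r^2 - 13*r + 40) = (r^2 - 49)/(r^2 - 13*r + 40)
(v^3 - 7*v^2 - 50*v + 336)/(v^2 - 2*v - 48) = (v^2 + v - 42)/(v + 6)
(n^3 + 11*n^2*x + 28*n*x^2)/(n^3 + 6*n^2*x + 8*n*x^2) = (n + 7*x)/(n + 2*x)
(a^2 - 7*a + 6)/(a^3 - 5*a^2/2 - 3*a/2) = 2*(-a^2 + 7*a - 6)/(a*(-2*a^2 + 5*a + 3))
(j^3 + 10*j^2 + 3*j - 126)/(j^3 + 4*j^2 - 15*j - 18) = (j + 7)/(j + 1)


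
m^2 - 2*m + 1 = (m - 1)^2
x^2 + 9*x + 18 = (x + 3)*(x + 6)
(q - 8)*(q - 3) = q^2 - 11*q + 24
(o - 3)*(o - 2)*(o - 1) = o^3 - 6*o^2 + 11*o - 6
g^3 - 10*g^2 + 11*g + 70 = (g - 7)*(g - 5)*(g + 2)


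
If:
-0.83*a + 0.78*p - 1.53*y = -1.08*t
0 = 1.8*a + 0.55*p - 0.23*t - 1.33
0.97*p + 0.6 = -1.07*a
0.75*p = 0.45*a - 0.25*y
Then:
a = -2.86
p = 2.54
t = -22.10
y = -12.75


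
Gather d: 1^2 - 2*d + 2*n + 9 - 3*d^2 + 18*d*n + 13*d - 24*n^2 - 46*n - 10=-3*d^2 + d*(18*n + 11) - 24*n^2 - 44*n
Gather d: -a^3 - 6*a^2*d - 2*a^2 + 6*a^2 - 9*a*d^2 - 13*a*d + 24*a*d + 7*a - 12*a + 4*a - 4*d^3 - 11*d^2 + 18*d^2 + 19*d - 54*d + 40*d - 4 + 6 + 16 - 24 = -a^3 + 4*a^2 - a - 4*d^3 + d^2*(7 - 9*a) + d*(-6*a^2 + 11*a + 5) - 6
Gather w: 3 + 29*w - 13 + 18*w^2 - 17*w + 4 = 18*w^2 + 12*w - 6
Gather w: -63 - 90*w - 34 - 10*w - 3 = -100*w - 100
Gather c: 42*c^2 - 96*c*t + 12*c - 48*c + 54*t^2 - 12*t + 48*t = 42*c^2 + c*(-96*t - 36) + 54*t^2 + 36*t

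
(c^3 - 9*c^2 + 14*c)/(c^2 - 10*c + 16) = c*(c - 7)/(c - 8)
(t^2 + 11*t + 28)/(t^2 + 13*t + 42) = (t + 4)/(t + 6)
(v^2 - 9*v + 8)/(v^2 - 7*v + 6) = (v - 8)/(v - 6)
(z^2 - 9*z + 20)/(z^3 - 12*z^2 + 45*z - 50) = (z - 4)/(z^2 - 7*z + 10)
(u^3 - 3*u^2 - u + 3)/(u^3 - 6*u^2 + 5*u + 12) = (u - 1)/(u - 4)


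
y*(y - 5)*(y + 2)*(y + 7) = y^4 + 4*y^3 - 31*y^2 - 70*y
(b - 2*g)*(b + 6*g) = b^2 + 4*b*g - 12*g^2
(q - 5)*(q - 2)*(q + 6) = q^3 - q^2 - 32*q + 60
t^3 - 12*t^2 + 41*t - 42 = (t - 7)*(t - 3)*(t - 2)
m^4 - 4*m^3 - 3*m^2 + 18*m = m*(m - 3)^2*(m + 2)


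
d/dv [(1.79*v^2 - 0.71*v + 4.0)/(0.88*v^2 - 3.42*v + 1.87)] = (-5.497*v^2 - 0.3454*v + 12.3523)/(0.7744*v^4 - 6.0192*v^3 + 14.9876*v^2 - 12.7908*v + 3.4969)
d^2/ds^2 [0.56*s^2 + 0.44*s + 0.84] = 1.12000000000000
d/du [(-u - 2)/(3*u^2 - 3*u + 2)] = (3*u^2 + 12*u - 8)/(9*u^4 - 18*u^3 + 21*u^2 - 12*u + 4)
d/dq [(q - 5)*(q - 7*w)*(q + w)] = 3*q^2 - 12*q*w - 10*q - 7*w^2 + 30*w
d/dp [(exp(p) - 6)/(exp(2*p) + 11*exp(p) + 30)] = (-(exp(p) - 6)*(2*exp(p) + 11) + exp(2*p) + 11*exp(p) + 30)*exp(p)/(exp(2*p) + 11*exp(p) + 30)^2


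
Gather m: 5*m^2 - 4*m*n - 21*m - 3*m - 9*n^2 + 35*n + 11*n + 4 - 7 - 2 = 5*m^2 + m*(-4*n - 24) - 9*n^2 + 46*n - 5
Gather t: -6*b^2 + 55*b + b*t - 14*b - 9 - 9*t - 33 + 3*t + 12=-6*b^2 + 41*b + t*(b - 6) - 30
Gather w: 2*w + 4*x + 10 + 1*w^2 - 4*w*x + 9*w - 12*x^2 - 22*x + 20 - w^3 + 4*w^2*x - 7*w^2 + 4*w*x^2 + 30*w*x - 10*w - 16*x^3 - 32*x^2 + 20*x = -w^3 + w^2*(4*x - 6) + w*(4*x^2 + 26*x + 1) - 16*x^3 - 44*x^2 + 2*x + 30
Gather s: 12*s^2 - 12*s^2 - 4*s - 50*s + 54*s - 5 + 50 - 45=0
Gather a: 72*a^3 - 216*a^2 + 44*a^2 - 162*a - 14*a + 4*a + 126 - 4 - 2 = 72*a^3 - 172*a^2 - 172*a + 120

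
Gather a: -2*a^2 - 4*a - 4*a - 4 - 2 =-2*a^2 - 8*a - 6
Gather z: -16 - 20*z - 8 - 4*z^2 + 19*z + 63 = -4*z^2 - z + 39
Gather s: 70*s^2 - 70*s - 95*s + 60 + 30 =70*s^2 - 165*s + 90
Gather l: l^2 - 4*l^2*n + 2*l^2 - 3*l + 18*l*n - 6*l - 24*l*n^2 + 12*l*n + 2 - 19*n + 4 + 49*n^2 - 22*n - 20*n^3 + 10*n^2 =l^2*(3 - 4*n) + l*(-24*n^2 + 30*n - 9) - 20*n^3 + 59*n^2 - 41*n + 6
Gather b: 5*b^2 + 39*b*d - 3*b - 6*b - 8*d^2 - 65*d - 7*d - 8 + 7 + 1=5*b^2 + b*(39*d - 9) - 8*d^2 - 72*d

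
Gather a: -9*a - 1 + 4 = 3 - 9*a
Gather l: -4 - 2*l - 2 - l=-3*l - 6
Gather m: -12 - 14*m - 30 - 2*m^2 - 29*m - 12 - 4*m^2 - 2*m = -6*m^2 - 45*m - 54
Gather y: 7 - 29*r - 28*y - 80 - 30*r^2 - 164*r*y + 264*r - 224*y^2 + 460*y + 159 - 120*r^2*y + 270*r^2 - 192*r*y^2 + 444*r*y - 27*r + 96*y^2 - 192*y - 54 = 240*r^2 + 208*r + y^2*(-192*r - 128) + y*(-120*r^2 + 280*r + 240) + 32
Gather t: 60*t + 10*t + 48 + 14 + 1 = 70*t + 63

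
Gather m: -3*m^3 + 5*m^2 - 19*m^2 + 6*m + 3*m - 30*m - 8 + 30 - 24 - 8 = -3*m^3 - 14*m^2 - 21*m - 10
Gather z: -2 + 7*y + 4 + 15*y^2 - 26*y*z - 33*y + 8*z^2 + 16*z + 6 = 15*y^2 - 26*y + 8*z^2 + z*(16 - 26*y) + 8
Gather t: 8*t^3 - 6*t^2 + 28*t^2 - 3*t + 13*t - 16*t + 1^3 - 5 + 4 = 8*t^3 + 22*t^2 - 6*t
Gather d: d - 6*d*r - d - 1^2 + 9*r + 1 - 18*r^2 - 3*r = -6*d*r - 18*r^2 + 6*r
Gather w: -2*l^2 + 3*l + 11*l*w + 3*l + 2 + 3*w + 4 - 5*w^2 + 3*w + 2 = -2*l^2 + 6*l - 5*w^2 + w*(11*l + 6) + 8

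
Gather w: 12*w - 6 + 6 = 12*w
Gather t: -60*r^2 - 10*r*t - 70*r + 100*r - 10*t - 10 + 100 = -60*r^2 + 30*r + t*(-10*r - 10) + 90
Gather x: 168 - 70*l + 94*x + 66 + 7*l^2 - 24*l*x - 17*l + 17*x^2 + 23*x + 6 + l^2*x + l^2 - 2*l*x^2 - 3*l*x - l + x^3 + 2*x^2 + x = 8*l^2 - 88*l + x^3 + x^2*(19 - 2*l) + x*(l^2 - 27*l + 118) + 240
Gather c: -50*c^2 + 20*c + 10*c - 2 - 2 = -50*c^2 + 30*c - 4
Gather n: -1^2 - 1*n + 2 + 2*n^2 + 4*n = 2*n^2 + 3*n + 1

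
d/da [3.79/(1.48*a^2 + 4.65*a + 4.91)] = (-11.2184*a - 17.6235)/(1.48*a^2 + 4.65*a + 4.91)^2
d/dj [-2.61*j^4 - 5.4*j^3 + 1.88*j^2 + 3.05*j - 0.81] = -10.44*j^3 - 16.2*j^2 + 3.76*j + 3.05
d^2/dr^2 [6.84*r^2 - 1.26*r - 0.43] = 13.6800000000000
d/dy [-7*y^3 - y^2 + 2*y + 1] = -21*y^2 - 2*y + 2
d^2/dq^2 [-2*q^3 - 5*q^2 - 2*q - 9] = -12*q - 10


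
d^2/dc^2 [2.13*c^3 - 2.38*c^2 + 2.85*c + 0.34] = 12.78*c - 4.76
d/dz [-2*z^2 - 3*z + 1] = -4*z - 3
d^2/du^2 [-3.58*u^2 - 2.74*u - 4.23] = -7.16000000000000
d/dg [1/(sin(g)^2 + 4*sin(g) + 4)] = -2*cos(g)/(sin(g) + 2)^3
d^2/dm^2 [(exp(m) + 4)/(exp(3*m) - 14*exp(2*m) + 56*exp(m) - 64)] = (4*exp(6*m) - 6*exp(5*m) - 644*exp(4*m) + 5200*exp(3*m) - 12480*exp(2*m) + 1792*exp(m) + 18432)*exp(m)/(exp(9*m) - 42*exp(8*m) + 756*exp(7*m) - 7640*exp(6*m) + 47712*exp(5*m) - 190848*exp(4*m) + 488960*exp(3*m) - 774144*exp(2*m) + 688128*exp(m) - 262144)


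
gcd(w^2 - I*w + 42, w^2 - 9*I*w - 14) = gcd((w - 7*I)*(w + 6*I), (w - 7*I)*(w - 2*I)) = w - 7*I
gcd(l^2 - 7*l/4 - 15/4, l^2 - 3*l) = l - 3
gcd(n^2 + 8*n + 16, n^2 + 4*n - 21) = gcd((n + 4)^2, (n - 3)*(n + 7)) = 1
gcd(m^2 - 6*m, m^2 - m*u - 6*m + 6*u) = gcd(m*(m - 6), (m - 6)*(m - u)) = m - 6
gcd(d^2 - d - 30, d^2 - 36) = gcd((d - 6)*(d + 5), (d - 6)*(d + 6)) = d - 6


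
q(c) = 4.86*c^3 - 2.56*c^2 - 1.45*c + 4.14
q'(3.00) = 114.41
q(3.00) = 107.97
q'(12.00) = 2036.63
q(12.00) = 8016.18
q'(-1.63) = 45.63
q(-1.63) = -21.35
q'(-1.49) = 38.55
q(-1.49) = -15.46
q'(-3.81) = 229.70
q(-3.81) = -296.29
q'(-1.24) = 27.32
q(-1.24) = -7.26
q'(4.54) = 275.82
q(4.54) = 399.57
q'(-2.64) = 113.68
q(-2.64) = -99.30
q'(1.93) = 42.98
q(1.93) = 26.74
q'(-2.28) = 86.02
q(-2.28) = -63.46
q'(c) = 14.58*c^2 - 5.12*c - 1.45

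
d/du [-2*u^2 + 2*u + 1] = 2 - 4*u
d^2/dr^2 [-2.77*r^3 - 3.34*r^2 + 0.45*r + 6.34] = -16.62*r - 6.68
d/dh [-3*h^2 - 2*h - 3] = -6*h - 2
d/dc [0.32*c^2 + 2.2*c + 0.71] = 0.64*c + 2.2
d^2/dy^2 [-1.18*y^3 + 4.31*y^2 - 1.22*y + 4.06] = 8.62 - 7.08*y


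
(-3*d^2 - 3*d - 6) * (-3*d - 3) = 9*d^3 + 18*d^2 + 27*d + 18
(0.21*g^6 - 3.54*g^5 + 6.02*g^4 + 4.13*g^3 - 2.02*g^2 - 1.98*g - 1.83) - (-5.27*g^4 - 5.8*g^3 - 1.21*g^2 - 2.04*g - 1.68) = 0.21*g^6 - 3.54*g^5 + 11.29*g^4 + 9.93*g^3 - 0.81*g^2 + 0.0600000000000001*g - 0.15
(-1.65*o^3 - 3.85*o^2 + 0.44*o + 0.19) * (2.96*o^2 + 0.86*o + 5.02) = -4.884*o^5 - 12.815*o^4 - 10.2916*o^3 - 18.3862*o^2 + 2.3722*o + 0.9538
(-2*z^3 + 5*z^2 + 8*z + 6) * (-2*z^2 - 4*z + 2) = 4*z^5 - 2*z^4 - 40*z^3 - 34*z^2 - 8*z + 12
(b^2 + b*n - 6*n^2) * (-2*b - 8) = -2*b^3 - 2*b^2*n - 8*b^2 + 12*b*n^2 - 8*b*n + 48*n^2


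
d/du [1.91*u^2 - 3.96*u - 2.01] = 3.82*u - 3.96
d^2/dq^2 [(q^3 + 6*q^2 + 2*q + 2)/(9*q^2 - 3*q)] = 2*(37*q^3 + 54*q^2 - 18*q + 2)/(3*q^3*(27*q^3 - 27*q^2 + 9*q - 1))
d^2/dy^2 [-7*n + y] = 0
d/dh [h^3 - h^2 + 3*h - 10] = 3*h^2 - 2*h + 3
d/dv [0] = 0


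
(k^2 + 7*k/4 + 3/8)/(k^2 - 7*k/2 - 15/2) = (k + 1/4)/(k - 5)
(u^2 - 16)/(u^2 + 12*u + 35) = (u^2 - 16)/(u^2 + 12*u + 35)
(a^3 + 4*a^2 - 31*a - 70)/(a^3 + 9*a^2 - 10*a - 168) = (a^2 - 3*a - 10)/(a^2 + 2*a - 24)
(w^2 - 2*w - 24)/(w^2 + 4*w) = (w - 6)/w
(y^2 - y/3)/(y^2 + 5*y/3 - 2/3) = y/(y + 2)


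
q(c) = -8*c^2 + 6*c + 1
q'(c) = 6 - 16*c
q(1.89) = -16.24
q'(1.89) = -24.24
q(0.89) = 0.00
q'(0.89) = -8.24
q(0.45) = 2.08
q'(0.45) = -1.20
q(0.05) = 1.28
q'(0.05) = 5.20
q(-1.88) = -38.56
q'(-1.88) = 36.08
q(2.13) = -22.52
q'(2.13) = -28.08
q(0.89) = 0.00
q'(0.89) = -8.24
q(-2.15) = -48.88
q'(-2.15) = 40.40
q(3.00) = -53.00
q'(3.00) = -42.00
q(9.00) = -593.00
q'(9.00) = -138.00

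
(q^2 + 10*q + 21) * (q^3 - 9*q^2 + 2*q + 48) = q^5 + q^4 - 67*q^3 - 121*q^2 + 522*q + 1008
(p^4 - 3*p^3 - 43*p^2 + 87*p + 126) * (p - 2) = p^5 - 5*p^4 - 37*p^3 + 173*p^2 - 48*p - 252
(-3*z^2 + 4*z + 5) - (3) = -3*z^2 + 4*z + 2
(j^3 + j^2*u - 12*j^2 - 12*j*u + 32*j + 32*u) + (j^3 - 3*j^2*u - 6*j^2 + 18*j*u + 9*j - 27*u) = 2*j^3 - 2*j^2*u - 18*j^2 + 6*j*u + 41*j + 5*u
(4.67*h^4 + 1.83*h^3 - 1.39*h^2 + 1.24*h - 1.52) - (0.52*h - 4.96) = 4.67*h^4 + 1.83*h^3 - 1.39*h^2 + 0.72*h + 3.44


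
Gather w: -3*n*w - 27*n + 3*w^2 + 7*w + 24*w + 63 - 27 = -27*n + 3*w^2 + w*(31 - 3*n) + 36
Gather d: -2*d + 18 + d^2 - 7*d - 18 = d^2 - 9*d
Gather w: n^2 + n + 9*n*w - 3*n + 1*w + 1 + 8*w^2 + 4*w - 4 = n^2 - 2*n + 8*w^2 + w*(9*n + 5) - 3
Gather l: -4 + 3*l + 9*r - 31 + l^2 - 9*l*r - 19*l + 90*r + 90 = l^2 + l*(-9*r - 16) + 99*r + 55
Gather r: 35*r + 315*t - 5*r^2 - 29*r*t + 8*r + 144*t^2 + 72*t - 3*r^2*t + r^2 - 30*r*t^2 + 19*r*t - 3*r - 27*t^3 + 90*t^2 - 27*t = r^2*(-3*t - 4) + r*(-30*t^2 - 10*t + 40) - 27*t^3 + 234*t^2 + 360*t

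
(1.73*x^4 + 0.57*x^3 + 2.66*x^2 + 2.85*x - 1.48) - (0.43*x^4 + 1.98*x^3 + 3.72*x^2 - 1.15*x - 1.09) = 1.3*x^4 - 1.41*x^3 - 1.06*x^2 + 4.0*x - 0.39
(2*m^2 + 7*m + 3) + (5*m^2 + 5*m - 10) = 7*m^2 + 12*m - 7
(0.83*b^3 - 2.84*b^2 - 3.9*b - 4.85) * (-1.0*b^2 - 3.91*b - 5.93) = -0.83*b^5 - 0.4053*b^4 + 10.0825*b^3 + 36.9402*b^2 + 42.0905*b + 28.7605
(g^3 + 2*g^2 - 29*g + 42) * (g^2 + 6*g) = g^5 + 8*g^4 - 17*g^3 - 132*g^2 + 252*g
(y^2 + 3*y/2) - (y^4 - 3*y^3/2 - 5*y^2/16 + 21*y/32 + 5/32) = -y^4 + 3*y^3/2 + 21*y^2/16 + 27*y/32 - 5/32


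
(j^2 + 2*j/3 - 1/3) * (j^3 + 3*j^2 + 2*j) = j^5 + 11*j^4/3 + 11*j^3/3 + j^2/3 - 2*j/3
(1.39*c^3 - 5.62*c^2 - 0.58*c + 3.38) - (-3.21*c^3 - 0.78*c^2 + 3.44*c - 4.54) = 4.6*c^3 - 4.84*c^2 - 4.02*c + 7.92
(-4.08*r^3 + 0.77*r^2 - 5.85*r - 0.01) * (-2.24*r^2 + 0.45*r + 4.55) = 9.1392*r^5 - 3.5608*r^4 - 5.1135*r^3 + 0.8934*r^2 - 26.622*r - 0.0455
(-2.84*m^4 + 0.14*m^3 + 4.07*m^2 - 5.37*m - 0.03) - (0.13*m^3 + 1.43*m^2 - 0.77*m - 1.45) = -2.84*m^4 + 0.01*m^3 + 2.64*m^2 - 4.6*m + 1.42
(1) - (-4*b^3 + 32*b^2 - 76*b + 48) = 4*b^3 - 32*b^2 + 76*b - 47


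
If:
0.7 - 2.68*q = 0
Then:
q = 0.26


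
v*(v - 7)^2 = v^3 - 14*v^2 + 49*v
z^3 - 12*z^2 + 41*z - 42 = (z - 7)*(z - 3)*(z - 2)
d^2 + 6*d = d*(d + 6)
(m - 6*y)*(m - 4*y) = m^2 - 10*m*y + 24*y^2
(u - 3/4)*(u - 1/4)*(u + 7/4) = u^3 + 3*u^2/4 - 25*u/16 + 21/64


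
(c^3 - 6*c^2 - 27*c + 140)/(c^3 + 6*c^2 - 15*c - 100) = (c - 7)/(c + 5)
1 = 1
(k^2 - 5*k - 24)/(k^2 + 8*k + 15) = (k - 8)/(k + 5)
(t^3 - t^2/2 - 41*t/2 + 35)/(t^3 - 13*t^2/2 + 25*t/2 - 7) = (t + 5)/(t - 1)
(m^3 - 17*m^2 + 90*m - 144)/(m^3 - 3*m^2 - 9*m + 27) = (m^2 - 14*m + 48)/(m^2 - 9)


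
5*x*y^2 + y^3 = y^2*(5*x + y)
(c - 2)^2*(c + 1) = c^3 - 3*c^2 + 4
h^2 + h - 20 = (h - 4)*(h + 5)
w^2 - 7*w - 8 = (w - 8)*(w + 1)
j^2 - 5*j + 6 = (j - 3)*(j - 2)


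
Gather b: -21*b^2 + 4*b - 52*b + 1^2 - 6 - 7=-21*b^2 - 48*b - 12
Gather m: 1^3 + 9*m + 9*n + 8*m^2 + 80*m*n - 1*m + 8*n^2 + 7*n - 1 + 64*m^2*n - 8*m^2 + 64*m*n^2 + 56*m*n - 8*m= 64*m^2*n + m*(64*n^2 + 136*n) + 8*n^2 + 16*n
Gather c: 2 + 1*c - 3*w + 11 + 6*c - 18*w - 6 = 7*c - 21*w + 7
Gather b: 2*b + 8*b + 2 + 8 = 10*b + 10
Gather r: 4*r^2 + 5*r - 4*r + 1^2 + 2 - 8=4*r^2 + r - 5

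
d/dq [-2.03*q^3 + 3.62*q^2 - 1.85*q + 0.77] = -6.09*q^2 + 7.24*q - 1.85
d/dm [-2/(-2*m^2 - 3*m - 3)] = 2*(-4*m - 3)/(2*m^2 + 3*m + 3)^2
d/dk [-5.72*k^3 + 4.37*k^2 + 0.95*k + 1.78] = -17.16*k^2 + 8.74*k + 0.95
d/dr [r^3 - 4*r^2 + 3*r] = 3*r^2 - 8*r + 3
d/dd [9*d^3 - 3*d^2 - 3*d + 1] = 27*d^2 - 6*d - 3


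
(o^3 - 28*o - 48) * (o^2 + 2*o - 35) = o^5 + 2*o^4 - 63*o^3 - 104*o^2 + 884*o + 1680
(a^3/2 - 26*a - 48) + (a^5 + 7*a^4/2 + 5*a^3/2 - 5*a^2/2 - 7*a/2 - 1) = a^5 + 7*a^4/2 + 3*a^3 - 5*a^2/2 - 59*a/2 - 49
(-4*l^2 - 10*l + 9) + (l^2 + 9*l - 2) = -3*l^2 - l + 7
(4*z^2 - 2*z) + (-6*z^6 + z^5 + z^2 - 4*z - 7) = -6*z^6 + z^5 + 5*z^2 - 6*z - 7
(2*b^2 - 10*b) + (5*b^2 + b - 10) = 7*b^2 - 9*b - 10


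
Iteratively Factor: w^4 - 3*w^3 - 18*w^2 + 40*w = (w)*(w^3 - 3*w^2 - 18*w + 40) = w*(w + 4)*(w^2 - 7*w + 10) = w*(w - 5)*(w + 4)*(w - 2)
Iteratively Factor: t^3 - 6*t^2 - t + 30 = (t - 5)*(t^2 - t - 6) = (t - 5)*(t - 3)*(t + 2)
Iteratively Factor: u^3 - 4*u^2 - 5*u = (u + 1)*(u^2 - 5*u) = (u - 5)*(u + 1)*(u)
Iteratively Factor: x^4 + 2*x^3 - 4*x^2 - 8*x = (x + 2)*(x^3 - 4*x) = (x + 2)^2*(x^2 - 2*x) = x*(x + 2)^2*(x - 2)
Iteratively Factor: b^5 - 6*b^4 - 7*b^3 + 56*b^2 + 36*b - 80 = (b + 2)*(b^4 - 8*b^3 + 9*b^2 + 38*b - 40) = (b + 2)^2*(b^3 - 10*b^2 + 29*b - 20) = (b - 4)*(b + 2)^2*(b^2 - 6*b + 5) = (b - 5)*(b - 4)*(b + 2)^2*(b - 1)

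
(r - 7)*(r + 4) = r^2 - 3*r - 28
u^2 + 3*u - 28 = (u - 4)*(u + 7)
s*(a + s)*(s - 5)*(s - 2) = a*s^3 - 7*a*s^2 + 10*a*s + s^4 - 7*s^3 + 10*s^2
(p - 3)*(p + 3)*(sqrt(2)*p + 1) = sqrt(2)*p^3 + p^2 - 9*sqrt(2)*p - 9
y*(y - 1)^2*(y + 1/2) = y^4 - 3*y^3/2 + y/2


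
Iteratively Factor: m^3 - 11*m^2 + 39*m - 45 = (m - 5)*(m^2 - 6*m + 9) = (m - 5)*(m - 3)*(m - 3)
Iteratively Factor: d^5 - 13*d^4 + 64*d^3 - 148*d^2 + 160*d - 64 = (d - 4)*(d^4 - 9*d^3 + 28*d^2 - 36*d + 16) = (d - 4)*(d - 2)*(d^3 - 7*d^2 + 14*d - 8) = (d - 4)*(d - 2)*(d - 1)*(d^2 - 6*d + 8) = (d - 4)^2*(d - 2)*(d - 1)*(d - 2)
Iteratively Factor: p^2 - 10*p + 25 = (p - 5)*(p - 5)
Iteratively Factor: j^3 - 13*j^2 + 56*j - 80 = (j - 5)*(j^2 - 8*j + 16) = (j - 5)*(j - 4)*(j - 4)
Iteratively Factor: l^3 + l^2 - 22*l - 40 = (l - 5)*(l^2 + 6*l + 8) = (l - 5)*(l + 4)*(l + 2)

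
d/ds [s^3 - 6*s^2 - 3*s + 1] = 3*s^2 - 12*s - 3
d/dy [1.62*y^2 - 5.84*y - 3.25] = 3.24*y - 5.84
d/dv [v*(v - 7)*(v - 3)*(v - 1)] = 4*v^3 - 33*v^2 + 62*v - 21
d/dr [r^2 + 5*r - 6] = 2*r + 5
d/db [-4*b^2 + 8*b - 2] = 8 - 8*b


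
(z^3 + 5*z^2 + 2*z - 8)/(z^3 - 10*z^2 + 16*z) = (z^3 + 5*z^2 + 2*z - 8)/(z*(z^2 - 10*z + 16))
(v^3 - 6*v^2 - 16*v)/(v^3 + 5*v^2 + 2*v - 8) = v*(v - 8)/(v^2 + 3*v - 4)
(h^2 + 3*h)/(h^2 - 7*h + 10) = h*(h + 3)/(h^2 - 7*h + 10)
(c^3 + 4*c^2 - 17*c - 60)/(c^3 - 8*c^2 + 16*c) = (c^2 + 8*c + 15)/(c*(c - 4))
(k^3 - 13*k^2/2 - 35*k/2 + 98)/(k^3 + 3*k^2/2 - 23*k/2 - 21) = (k^2 - 3*k - 28)/(k^2 + 5*k + 6)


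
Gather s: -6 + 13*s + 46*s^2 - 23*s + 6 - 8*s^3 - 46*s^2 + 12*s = -8*s^3 + 2*s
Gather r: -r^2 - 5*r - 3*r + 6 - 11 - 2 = -r^2 - 8*r - 7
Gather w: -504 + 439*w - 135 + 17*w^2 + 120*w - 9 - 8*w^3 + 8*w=-8*w^3 + 17*w^2 + 567*w - 648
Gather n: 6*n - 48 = 6*n - 48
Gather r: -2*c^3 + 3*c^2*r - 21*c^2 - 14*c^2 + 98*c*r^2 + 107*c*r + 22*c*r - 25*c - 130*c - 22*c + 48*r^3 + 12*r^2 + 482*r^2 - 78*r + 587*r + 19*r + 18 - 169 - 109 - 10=-2*c^3 - 35*c^2 - 177*c + 48*r^3 + r^2*(98*c + 494) + r*(3*c^2 + 129*c + 528) - 270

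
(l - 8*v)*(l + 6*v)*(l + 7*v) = l^3 + 5*l^2*v - 62*l*v^2 - 336*v^3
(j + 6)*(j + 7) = j^2 + 13*j + 42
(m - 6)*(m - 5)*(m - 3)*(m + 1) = m^4 - 13*m^3 + 49*m^2 - 27*m - 90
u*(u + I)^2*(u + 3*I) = u^4 + 5*I*u^3 - 7*u^2 - 3*I*u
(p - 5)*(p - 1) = p^2 - 6*p + 5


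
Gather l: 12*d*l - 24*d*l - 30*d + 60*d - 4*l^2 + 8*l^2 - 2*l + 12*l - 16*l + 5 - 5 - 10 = 30*d + 4*l^2 + l*(-12*d - 6) - 10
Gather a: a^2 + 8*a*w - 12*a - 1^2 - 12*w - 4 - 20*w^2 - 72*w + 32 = a^2 + a*(8*w - 12) - 20*w^2 - 84*w + 27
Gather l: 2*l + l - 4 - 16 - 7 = 3*l - 27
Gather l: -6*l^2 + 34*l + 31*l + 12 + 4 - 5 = -6*l^2 + 65*l + 11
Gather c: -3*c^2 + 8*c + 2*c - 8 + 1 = -3*c^2 + 10*c - 7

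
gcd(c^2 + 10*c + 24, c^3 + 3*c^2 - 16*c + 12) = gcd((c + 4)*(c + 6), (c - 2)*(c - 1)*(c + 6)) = c + 6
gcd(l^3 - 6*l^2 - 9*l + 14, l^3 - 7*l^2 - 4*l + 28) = l^2 - 5*l - 14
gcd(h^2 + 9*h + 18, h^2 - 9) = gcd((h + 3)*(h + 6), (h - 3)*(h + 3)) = h + 3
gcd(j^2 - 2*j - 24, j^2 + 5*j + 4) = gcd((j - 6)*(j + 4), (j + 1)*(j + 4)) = j + 4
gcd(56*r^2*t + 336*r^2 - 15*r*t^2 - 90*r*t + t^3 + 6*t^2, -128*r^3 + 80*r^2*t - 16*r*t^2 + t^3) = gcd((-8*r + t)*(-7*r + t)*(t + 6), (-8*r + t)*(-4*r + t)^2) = 8*r - t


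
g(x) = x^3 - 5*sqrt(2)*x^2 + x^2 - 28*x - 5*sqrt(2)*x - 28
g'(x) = 3*x^2 - 10*sqrt(2)*x + 2*x - 28 - 5*sqrt(2)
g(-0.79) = -4.58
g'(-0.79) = -23.61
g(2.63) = -144.04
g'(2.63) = -46.25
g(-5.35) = -167.27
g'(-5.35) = 115.76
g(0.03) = -29.06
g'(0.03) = -35.43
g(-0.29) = -18.36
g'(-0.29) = -31.30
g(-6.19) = -280.71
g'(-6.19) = 155.04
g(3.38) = -177.28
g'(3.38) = -41.84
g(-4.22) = -63.27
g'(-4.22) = 69.59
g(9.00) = -106.40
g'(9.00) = 98.65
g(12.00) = 404.91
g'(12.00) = 251.22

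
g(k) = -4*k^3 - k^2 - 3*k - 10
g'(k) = -12*k^2 - 2*k - 3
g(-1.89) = 19.10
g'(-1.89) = -42.09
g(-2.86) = 83.98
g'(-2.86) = -95.44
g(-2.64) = 64.55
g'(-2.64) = -81.36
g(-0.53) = -8.10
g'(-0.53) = -5.31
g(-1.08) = -2.89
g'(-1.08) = -14.84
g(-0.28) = -9.15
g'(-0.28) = -3.38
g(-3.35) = 139.21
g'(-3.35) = -130.97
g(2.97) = -132.52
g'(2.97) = -114.79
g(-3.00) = 98.00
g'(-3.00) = -105.00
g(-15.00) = 13310.00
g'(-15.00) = -2673.00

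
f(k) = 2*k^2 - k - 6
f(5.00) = 39.00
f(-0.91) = -3.43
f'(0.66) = 1.64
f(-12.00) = 294.00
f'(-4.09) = -17.36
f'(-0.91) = -4.64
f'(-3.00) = -13.00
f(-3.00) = 15.00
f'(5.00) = 19.00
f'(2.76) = 10.04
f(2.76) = 6.48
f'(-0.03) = -1.12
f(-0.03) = -5.97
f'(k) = 4*k - 1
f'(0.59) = 1.36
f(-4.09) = 31.55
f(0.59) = -5.89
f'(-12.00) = -49.00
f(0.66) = -5.79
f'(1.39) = 4.56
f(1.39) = -3.53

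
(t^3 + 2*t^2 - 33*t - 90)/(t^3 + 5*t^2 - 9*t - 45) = (t - 6)/(t - 3)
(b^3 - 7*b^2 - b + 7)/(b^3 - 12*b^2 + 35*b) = (b^2 - 1)/(b*(b - 5))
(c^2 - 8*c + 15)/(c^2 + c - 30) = (c - 3)/(c + 6)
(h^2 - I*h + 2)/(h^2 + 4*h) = (h^2 - I*h + 2)/(h*(h + 4))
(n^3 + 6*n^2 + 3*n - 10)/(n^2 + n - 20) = (n^2 + n - 2)/(n - 4)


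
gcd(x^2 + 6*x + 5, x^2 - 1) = x + 1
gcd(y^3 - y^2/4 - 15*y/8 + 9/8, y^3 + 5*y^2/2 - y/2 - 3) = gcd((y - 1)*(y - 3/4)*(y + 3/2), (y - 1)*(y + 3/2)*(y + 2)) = y^2 + y/2 - 3/2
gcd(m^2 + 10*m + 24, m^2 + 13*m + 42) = m + 6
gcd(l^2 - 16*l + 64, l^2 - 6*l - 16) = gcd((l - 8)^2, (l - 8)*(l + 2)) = l - 8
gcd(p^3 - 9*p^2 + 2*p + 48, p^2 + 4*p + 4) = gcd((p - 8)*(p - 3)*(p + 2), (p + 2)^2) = p + 2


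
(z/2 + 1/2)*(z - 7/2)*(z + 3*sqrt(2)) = z^3/2 - 5*z^2/4 + 3*sqrt(2)*z^2/2 - 15*sqrt(2)*z/4 - 7*z/4 - 21*sqrt(2)/4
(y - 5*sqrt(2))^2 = y^2 - 10*sqrt(2)*y + 50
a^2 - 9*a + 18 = (a - 6)*(a - 3)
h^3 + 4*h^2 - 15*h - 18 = (h - 3)*(h + 1)*(h + 6)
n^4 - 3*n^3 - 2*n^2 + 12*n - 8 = (n - 2)^2*(n - 1)*(n + 2)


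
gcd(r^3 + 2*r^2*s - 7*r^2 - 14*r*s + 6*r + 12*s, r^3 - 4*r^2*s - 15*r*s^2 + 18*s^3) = 1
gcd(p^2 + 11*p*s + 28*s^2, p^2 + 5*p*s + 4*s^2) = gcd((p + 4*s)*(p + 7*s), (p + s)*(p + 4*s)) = p + 4*s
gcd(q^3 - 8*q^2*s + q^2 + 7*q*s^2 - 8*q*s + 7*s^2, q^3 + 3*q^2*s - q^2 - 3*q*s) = 1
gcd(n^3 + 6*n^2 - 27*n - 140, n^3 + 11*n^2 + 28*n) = n^2 + 11*n + 28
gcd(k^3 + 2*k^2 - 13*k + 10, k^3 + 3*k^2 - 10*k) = k^2 + 3*k - 10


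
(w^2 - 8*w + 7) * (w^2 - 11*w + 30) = w^4 - 19*w^3 + 125*w^2 - 317*w + 210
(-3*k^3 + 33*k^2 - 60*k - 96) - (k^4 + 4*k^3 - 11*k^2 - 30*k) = -k^4 - 7*k^3 + 44*k^2 - 30*k - 96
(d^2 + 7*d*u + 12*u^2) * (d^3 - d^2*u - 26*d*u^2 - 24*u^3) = d^5 + 6*d^4*u - 21*d^3*u^2 - 218*d^2*u^3 - 480*d*u^4 - 288*u^5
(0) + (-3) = -3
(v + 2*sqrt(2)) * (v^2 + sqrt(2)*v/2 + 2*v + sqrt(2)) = v^3 + 2*v^2 + 5*sqrt(2)*v^2/2 + 2*v + 5*sqrt(2)*v + 4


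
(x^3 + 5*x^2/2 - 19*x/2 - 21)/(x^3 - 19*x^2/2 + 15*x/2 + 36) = (2*x^2 + 11*x + 14)/(2*x^2 - 13*x - 24)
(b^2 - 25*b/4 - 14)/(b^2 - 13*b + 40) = (b + 7/4)/(b - 5)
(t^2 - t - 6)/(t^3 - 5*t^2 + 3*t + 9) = (t + 2)/(t^2 - 2*t - 3)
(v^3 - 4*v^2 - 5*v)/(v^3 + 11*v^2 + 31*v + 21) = v*(v - 5)/(v^2 + 10*v + 21)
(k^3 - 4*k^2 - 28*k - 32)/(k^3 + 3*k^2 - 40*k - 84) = (k^2 - 6*k - 16)/(k^2 + k - 42)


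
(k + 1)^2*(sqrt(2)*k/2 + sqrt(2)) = sqrt(2)*k^3/2 + 2*sqrt(2)*k^2 + 5*sqrt(2)*k/2 + sqrt(2)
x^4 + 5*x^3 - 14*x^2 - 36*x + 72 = (x - 2)^2*(x + 3)*(x + 6)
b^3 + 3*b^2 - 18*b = b*(b - 3)*(b + 6)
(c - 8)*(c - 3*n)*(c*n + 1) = c^3*n - 3*c^2*n^2 - 8*c^2*n + c^2 + 24*c*n^2 - 3*c*n - 8*c + 24*n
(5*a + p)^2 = 25*a^2 + 10*a*p + p^2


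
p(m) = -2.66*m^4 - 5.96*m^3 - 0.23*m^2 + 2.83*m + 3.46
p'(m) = -10.64*m^3 - 17.88*m^2 - 0.46*m + 2.83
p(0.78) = 1.71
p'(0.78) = -13.46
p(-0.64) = 2.67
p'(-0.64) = -1.41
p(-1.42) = 5.23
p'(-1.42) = -2.10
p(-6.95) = -4232.66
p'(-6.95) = 2714.25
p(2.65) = -232.75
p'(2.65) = -321.96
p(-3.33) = -115.52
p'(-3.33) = 198.99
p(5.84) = -4269.04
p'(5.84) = -2728.90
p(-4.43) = -519.90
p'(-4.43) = 579.00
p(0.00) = 3.46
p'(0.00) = 2.83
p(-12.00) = -44922.50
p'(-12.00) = 15819.55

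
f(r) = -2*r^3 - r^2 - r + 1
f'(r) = -6*r^2 - 2*r - 1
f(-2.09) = 16.98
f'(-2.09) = -23.03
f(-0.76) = 2.06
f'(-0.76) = -2.95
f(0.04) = 0.96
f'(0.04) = -1.09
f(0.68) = -0.77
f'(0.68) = -5.13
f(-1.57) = 7.84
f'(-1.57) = -12.65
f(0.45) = 0.17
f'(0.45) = -3.12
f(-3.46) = 75.33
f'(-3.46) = -65.91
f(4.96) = -272.61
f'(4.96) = -158.53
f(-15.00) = 6541.00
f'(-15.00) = -1321.00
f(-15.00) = 6541.00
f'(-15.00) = -1321.00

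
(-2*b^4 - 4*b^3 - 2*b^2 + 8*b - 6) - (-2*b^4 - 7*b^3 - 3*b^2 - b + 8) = 3*b^3 + b^2 + 9*b - 14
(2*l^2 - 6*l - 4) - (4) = 2*l^2 - 6*l - 8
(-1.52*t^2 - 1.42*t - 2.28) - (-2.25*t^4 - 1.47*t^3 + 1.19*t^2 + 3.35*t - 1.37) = 2.25*t^4 + 1.47*t^3 - 2.71*t^2 - 4.77*t - 0.91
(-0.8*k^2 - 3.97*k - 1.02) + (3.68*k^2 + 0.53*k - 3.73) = 2.88*k^2 - 3.44*k - 4.75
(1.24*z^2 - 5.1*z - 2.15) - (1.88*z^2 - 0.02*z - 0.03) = -0.64*z^2 - 5.08*z - 2.12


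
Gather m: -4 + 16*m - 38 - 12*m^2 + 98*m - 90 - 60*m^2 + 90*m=-72*m^2 + 204*m - 132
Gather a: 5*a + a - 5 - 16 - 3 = 6*a - 24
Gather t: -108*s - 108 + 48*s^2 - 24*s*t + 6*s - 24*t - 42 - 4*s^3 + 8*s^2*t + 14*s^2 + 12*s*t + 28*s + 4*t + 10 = -4*s^3 + 62*s^2 - 74*s + t*(8*s^2 - 12*s - 20) - 140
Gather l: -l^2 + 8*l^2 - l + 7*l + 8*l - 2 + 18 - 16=7*l^2 + 14*l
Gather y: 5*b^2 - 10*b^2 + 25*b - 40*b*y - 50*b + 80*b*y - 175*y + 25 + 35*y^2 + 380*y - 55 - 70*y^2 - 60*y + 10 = -5*b^2 - 25*b - 35*y^2 + y*(40*b + 145) - 20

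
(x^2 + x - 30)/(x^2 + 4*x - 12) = (x - 5)/(x - 2)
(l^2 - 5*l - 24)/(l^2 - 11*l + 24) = (l + 3)/(l - 3)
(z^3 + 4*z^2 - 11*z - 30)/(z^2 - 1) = (z^3 + 4*z^2 - 11*z - 30)/(z^2 - 1)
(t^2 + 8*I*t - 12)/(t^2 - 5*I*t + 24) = (t^2 + 8*I*t - 12)/(t^2 - 5*I*t + 24)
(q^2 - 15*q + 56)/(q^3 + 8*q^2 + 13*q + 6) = (q^2 - 15*q + 56)/(q^3 + 8*q^2 + 13*q + 6)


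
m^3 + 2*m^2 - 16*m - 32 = (m - 4)*(m + 2)*(m + 4)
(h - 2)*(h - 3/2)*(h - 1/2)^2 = h^4 - 9*h^3/2 + 27*h^2/4 - 31*h/8 + 3/4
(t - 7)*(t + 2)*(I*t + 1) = I*t^3 + t^2 - 5*I*t^2 - 5*t - 14*I*t - 14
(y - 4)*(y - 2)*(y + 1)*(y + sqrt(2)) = y^4 - 5*y^3 + sqrt(2)*y^3 - 5*sqrt(2)*y^2 + 2*y^2 + 2*sqrt(2)*y + 8*y + 8*sqrt(2)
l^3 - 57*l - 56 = (l - 8)*(l + 1)*(l + 7)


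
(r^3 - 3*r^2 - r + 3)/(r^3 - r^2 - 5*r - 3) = (r - 1)/(r + 1)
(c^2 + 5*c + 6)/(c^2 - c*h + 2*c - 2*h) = (c + 3)/(c - h)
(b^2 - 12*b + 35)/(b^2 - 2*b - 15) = (b - 7)/(b + 3)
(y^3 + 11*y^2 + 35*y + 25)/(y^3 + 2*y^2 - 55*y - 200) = (y + 1)/(y - 8)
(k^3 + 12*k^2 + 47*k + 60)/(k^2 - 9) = (k^2 + 9*k + 20)/(k - 3)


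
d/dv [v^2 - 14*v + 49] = 2*v - 14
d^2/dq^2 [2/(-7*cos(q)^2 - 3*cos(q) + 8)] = 2*(196*sin(q)^4 - 331*sin(q)^2 - 219*cos(q)/4 + 63*cos(3*q)/4 + 5)/(-7*sin(q)^2 + 3*cos(q) - 1)^3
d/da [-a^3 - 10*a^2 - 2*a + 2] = -3*a^2 - 20*a - 2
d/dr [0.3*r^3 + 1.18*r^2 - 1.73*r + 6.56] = 0.9*r^2 + 2.36*r - 1.73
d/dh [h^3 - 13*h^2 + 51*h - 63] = 3*h^2 - 26*h + 51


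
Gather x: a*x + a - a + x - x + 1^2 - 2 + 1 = a*x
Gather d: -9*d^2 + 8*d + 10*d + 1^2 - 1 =-9*d^2 + 18*d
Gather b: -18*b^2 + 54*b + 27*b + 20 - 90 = -18*b^2 + 81*b - 70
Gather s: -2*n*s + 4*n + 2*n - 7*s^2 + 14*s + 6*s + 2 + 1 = 6*n - 7*s^2 + s*(20 - 2*n) + 3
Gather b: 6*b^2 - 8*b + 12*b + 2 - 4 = 6*b^2 + 4*b - 2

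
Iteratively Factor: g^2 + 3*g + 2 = (g + 1)*(g + 2)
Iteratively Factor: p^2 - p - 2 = (p + 1)*(p - 2)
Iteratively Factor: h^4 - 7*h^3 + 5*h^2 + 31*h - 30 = (h + 2)*(h^3 - 9*h^2 + 23*h - 15) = (h - 5)*(h + 2)*(h^2 - 4*h + 3) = (h - 5)*(h - 1)*(h + 2)*(h - 3)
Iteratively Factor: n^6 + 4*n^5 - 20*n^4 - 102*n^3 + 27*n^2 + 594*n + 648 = (n + 3)*(n^5 + n^4 - 23*n^3 - 33*n^2 + 126*n + 216) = (n - 4)*(n + 3)*(n^4 + 5*n^3 - 3*n^2 - 45*n - 54) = (n - 4)*(n + 3)^2*(n^3 + 2*n^2 - 9*n - 18) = (n - 4)*(n + 3)^3*(n^2 - n - 6) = (n - 4)*(n - 3)*(n + 3)^3*(n + 2)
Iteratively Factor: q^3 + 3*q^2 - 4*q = (q)*(q^2 + 3*q - 4) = q*(q + 4)*(q - 1)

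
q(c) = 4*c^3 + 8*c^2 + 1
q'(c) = 12*c^2 + 16*c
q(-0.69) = 3.49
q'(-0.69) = -5.33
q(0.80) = 8.17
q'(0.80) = 20.48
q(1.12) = 16.65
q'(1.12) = 32.97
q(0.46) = 3.08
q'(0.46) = 9.90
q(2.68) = 135.45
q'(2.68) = 129.07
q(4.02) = 390.14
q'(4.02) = 258.24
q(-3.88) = -112.21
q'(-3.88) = 118.57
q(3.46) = 262.46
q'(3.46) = 199.02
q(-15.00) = -11699.00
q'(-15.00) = 2460.00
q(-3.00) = -35.00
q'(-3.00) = 60.00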